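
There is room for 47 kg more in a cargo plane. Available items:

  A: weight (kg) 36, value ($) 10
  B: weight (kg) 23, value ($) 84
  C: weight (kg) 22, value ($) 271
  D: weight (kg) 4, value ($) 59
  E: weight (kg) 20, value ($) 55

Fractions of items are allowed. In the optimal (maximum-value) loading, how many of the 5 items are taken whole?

2

Greedy by value/weight ratio, highest first.
Ratios (sorted): D 14.75, C 12.32, B 3.65, E 2.75, A 0.28
take D (4 @ 59); take C (22 @ 271); take 21/23 of B → 76.70. Capacity used 47/47.
2 item(s) taken whole; one partial (take 21/23 of B).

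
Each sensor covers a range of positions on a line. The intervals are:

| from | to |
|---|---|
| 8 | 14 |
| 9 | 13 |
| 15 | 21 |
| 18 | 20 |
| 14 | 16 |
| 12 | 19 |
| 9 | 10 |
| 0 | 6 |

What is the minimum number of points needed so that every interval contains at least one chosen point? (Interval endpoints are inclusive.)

Sorted: [0,6] [9,10] [9,13] [8,14] [14,16] [12,19] [18,20] [15,21]
{[0,6]} hit by 6; {[9,10],[9,13],[8,14]} hit by 10; {[14,16],[12,19]} hit by 16; {[18,20],[15,21]} hit by 20.
Points: 6, 10, 16, 20 (4 total).

4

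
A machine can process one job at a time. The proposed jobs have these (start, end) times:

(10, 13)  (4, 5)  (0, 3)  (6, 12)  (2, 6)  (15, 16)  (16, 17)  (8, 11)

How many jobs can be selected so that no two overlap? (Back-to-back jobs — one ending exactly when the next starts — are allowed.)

Sort by end time and greedily take each interval whose start is ≥ the last chosen end.
Sorted by end: (0,3)  (4,5)  (2,6)  (8,11)  (6,12)  (10,13)  (15,16)  (16,17)
take (0,3); take (4,5); take (8,11); take (15,16); take (16,17).
Selected 5 jobs.

5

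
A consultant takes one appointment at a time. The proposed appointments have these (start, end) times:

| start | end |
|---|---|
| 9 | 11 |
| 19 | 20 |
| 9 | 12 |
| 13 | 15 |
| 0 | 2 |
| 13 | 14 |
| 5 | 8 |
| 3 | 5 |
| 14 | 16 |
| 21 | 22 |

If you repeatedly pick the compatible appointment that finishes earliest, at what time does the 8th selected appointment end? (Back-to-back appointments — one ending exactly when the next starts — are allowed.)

22

Sorted by end: (0,2)  (3,5)  (5,8)  (9,11)  (9,12)  (13,14)  (13,15)  (14,16)  (19,20)  (21,22)
take (0,2); take (3,5); take (5,8); take (9,11); skip (9,12); take (13,14); take (14,16); take (19,20); take (21,22).
Selected: (0,2) (3,5) (5,8) (9,11) (13,14) (14,16) (19,20) (21,22)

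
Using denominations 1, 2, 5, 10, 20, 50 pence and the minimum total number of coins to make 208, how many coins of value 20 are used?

0

Use the largest denomination that fits, subtract, and repeat.
208 − 4×50→8 − 1×5→3 − 1×2→1 − 1×1→0
Count of 20: 0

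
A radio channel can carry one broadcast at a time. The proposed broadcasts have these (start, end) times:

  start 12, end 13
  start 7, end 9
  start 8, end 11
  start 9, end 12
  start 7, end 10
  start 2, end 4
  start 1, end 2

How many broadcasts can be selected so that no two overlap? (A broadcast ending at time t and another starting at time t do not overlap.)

5

By end time: (1,2), (2,4), (7,9), (7,10), (8,11), (9,12), (12,13).
Pick (1,2); next start ≥ 2 → (2,4); next start ≥ 4 → (7,9); next start ≥ 9 → (9,12); next start ≥ 12 → (12,13).
Selected 5 broadcasts.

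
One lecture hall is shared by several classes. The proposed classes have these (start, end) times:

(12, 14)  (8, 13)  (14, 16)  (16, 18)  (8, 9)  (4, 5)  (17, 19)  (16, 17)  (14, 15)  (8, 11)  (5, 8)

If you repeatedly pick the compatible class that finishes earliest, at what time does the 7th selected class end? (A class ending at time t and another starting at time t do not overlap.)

Greedy by earliest finish: after sorting by end time, pick each interval compatible with the last pick.
Sorted by end: (4,5)  (5,8)  (8,9)  (8,11)  (8,13)  (12,14)  (14,15)  (14,16)  (16,17)  (16,18)  (17,19)
take (4,5); take (5,8); take (8,9); skip (8,13); take (12,14); take (14,15); skip (14,16); take (16,17); skip (16,18); take (17,19).
Selected: (4,5) (5,8) (8,9) (12,14) (14,15) (16,17) (17,19)

19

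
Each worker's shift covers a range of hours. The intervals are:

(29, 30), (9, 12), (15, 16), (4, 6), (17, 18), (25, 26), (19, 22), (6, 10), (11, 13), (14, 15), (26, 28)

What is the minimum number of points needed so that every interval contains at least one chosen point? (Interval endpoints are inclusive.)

7

Process intervals by earliest right end; each time one isn't hit yet, stab at its right endpoint.
By right end: [4,6]  [6,10]  [9,12]  [11,13]  [14,15]  [15,16]  [17,18]  [19,22]  [25,26]  [26,28]  [29,30]
[4,6] uncovered → point at 6; [9,12] uncovered → point at 12; [14,15] uncovered → point at 15; [17,18] uncovered → point at 18; [19,22] uncovered → point at 22; [25,26] uncovered → point at 26; [29,30] uncovered → point at 30.
Points: 6, 12, 15, 18, 22, 26, 30 (7 total).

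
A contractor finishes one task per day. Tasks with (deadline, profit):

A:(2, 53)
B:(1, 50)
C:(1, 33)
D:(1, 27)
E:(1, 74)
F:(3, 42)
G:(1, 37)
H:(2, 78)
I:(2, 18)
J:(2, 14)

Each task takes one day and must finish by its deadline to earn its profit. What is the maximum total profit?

Sort by profit descending; place each in the latest free slot ≤ its deadline.
Profit order: H=78 E=74 A=53 B=50 F=42 G=37 C=33 D=27 I=18 J=14
Assign: H→slot 2, E→slot 1, A skipped, B skipped, F→slot 3, G skipped, C skipped, D skipped, I skipped, J skipped.
Slots: [1:E] [2:H] [3:F]
Profit = 74 + 78 + 42 = 194

194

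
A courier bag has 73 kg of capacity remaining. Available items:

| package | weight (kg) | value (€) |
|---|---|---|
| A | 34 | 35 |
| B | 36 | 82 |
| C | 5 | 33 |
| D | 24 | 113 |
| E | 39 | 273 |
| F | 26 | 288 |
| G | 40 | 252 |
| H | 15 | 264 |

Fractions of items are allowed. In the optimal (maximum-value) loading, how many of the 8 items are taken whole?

Ratios (sorted): H 17.60, F 11.08, E 7.00, C 6.60, G 6.30, D 4.71, B 2.28, A 1.03
take H (15 @ 264); take F (26 @ 288); take 32/39 of E → 224.00. Capacity used 73/73.
2 item(s) taken whole; one partial (take 32/39 of E).

2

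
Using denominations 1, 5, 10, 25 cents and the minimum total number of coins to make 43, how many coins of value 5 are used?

1

Greedy: take as many of the largest coin as possible, then repeat with the remainder.
43 − 1×25→18 − 1×10→8 − 1×5→3 − 3×1→0
Count of 5: 1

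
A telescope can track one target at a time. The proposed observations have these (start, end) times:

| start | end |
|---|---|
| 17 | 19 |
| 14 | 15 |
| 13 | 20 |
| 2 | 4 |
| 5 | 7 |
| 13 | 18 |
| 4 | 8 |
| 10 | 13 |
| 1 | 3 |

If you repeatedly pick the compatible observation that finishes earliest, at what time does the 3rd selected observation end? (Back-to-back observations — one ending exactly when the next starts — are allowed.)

13

Sort by end time and greedily take each interval whose start is ≥ the last chosen end.
By end time: (1,3), (2,4), (5,7), (4,8), (10,13), (14,15), (13,18), (17,19), (13,20).
Pick (1,3); next start ≥ 3 → (5,7); next start ≥ 7 → (10,13); next start ≥ 13 → (14,15); next start ≥ 15 → (17,19).
Selected: (1,3) (5,7) (10,13) (14,15) (17,19)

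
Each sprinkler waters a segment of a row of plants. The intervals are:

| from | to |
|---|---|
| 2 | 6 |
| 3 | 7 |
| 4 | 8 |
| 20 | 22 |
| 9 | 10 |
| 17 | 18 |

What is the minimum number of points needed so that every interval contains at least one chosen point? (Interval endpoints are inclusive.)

Sort by right endpoint; whenever an interval is uncovered, place a point at its right end.
By right end: [2,6]  [3,7]  [4,8]  [9,10]  [17,18]  [20,22]
[2,6] uncovered → point at 6; [9,10] uncovered → point at 10; [17,18] uncovered → point at 18; [20,22] uncovered → point at 22.
Points: 6, 10, 18, 22 (4 total).

4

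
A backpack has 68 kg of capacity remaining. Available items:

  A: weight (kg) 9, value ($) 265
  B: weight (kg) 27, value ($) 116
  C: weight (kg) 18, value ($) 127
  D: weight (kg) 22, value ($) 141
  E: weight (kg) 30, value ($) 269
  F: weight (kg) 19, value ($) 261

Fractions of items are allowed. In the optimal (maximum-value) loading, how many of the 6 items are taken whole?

Sort by value per unit weight and fill in that order.
Order: A (265/9=29.44) > F (261/19=13.74) > E (269/30=8.97) > C (127/18=7.06) > D (141/22=6.41) > B (116/27=4.30)
Fill: take A (9 @ 265) → take F (19 @ 261) → take E (30 @ 269) → take 10/18 of C → 70.56; 68/68 used.
3 item(s) taken whole; one partial (take 10/18 of C).

3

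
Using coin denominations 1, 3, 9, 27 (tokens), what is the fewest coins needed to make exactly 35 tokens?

35 − 1×27→8 − 2×3→2 − 2×1→0
Total coins = 1 + 2 + 2 = 5

5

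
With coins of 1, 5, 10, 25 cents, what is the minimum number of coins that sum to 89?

8

Use the largest denomination that fits, subtract, and repeat.
89 = 3×25 + 1×10 + 4×1
Total coins = 3 + 1 + 4 = 8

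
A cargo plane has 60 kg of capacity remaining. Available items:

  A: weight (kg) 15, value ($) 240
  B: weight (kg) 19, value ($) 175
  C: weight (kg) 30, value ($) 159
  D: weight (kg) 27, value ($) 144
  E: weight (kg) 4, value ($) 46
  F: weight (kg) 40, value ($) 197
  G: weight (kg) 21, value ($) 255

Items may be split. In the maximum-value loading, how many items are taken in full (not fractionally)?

Ratios (sorted): A 16.00, G 12.14, E 11.50, B 9.21, D 5.33, C 5.30, F 4.92
take A (15 @ 240); take G (21 @ 255); take E (4 @ 46); take B (19 @ 175); take 1/27 of D → 5.33. Capacity used 60/60.
4 item(s) taken whole; one partial (take 1/27 of D).

4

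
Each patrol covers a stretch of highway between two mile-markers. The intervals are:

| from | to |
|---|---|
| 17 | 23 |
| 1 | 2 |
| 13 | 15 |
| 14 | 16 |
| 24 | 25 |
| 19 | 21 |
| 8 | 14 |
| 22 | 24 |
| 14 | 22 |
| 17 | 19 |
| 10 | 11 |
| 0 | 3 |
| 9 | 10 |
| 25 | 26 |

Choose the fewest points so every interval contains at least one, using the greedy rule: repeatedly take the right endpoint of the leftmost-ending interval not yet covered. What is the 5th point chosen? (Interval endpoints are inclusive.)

Process intervals by earliest right end; each time one isn't hit yet, stab at its right endpoint.
Sorted: [1,2] [0,3] [9,10] [10,11] [8,14] [13,15] [14,16] [17,19] [19,21] [14,22] [17,23] [22,24] [24,25] [25,26]
{[1,2],[0,3]} hit by 2; {[9,10],[10,11],[8,14]} hit by 10; {[13,15],[14,16]} hit by 15; {[17,19],[19,21],[14,22],[17,23]} hit by 19; {[22,24],[24,25]} hit by 24; {[25,26]} hit by 26.
Points: 2, 10, 15, 19, 24, 26 (6 total).

24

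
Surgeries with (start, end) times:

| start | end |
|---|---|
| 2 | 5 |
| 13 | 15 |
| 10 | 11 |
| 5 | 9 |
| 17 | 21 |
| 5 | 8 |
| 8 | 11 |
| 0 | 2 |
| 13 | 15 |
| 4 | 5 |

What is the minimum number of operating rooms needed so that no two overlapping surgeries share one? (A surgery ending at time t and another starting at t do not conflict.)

2

starts: [0, 2, 4, 5, 5, 8, 10, 13, 13, 17]
ends:   [2, 5, 5, 8, 9, 11, 11, 15, 15, 21]
s0→1 e2→0 s2→1 s4→2  — peak 2.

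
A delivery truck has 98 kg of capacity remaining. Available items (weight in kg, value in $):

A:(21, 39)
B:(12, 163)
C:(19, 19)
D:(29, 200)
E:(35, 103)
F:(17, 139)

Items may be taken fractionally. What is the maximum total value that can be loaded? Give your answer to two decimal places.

614.29

Greedy by value/weight ratio, highest first.
Ratios (sorted): B 13.58, F 8.18, D 6.90, E 2.94, A 1.86, C 1.00
take B (12 @ 163); take F (17 @ 139); take D (29 @ 200); take E (35 @ 103); take 5/21 of A → 9.29. Capacity used 98/98.
Total value = 614.29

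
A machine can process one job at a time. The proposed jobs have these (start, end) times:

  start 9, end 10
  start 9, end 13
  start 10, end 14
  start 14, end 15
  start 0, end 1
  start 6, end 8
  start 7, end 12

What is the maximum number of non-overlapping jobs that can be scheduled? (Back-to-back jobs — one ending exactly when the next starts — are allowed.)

5

Sort by end time and greedily take each interval whose start is ≥ the last chosen end.
Sorted by end: (0,1)  (6,8)  (9,10)  (7,12)  (9,13)  (10,14)  (14,15)
take (0,1); take (6,8); take (9,10); skip (9,13); take (10,14); take (14,15).
Selected 5 jobs.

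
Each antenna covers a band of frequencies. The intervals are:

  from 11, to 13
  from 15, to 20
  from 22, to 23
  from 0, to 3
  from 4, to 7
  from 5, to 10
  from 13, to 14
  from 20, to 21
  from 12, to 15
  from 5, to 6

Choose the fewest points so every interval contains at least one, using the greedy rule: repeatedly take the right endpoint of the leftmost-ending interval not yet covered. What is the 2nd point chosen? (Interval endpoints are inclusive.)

6

By right end: [0,3]  [5,6]  [4,7]  [5,10]  [11,13]  [13,14]  [12,15]  [15,20]  [20,21]  [22,23]
[0,3] uncovered → point at 3; [5,6] uncovered → point at 6; [11,13] uncovered → point at 13; [15,20] uncovered → point at 20; [22,23] uncovered → point at 23.
Points: 3, 6, 13, 20, 23 (5 total).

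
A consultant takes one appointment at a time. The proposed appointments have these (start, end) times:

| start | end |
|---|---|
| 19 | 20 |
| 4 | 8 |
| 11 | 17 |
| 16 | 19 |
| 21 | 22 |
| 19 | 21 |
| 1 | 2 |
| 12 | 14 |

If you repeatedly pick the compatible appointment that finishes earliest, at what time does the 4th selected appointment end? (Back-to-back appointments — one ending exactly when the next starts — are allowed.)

By end time: (1,2), (4,8), (12,14), (11,17), (16,19), (19,20), (19,21), (21,22).
Pick (1,2); next start ≥ 2 → (4,8); next start ≥ 8 → (12,14); next start ≥ 14 → (16,19); next start ≥ 19 → (19,20); next start ≥ 20 → (21,22).
Selected: (1,2) (4,8) (12,14) (16,19) (19,20) (21,22)

19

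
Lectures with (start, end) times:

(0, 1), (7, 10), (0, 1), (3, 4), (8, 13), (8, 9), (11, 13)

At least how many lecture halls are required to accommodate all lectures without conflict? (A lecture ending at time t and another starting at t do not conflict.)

The answer is the maximum number of intervals overlapping at any instant.
starts: [0, 0, 3, 7, 8, 8, 11]
ends:   [1, 1, 4, 9, 10, 13, 13]
s0→1 s0→2 e1→1 e1→0 s3→1 e4→0 s7→1 s8→2 s8→3  — peak 3.

3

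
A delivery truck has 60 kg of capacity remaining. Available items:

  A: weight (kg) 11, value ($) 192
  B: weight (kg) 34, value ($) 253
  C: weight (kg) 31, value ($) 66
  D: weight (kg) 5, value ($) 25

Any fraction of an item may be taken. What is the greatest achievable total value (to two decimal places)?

Sort by value per unit weight and fill in that order.
Ratios (sorted): A 17.45, B 7.44, D 5.00, C 2.13
take A (11 @ 192); take B (34 @ 253); take D (5 @ 25); take 10/31 of C → 21.29. Capacity used 60/60.
Total value = 491.29

491.29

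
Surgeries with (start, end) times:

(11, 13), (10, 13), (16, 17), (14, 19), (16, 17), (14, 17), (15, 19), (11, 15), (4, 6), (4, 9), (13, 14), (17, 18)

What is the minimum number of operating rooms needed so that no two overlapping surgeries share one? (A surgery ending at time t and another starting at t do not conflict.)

Count concurrent intervals with a sweep; the peak is the room count.
Events (time:±→running): 4:+→1 4:+→2 6:-→1 9:-→0 10:+→1 11:+→2 11:+→3 13:-→2 13:-→1 13:+→2 14:-→1 14:+→2 14:+→3 15:-→2 15:+→3 16:+→4 16:+→5 … peak 5.

5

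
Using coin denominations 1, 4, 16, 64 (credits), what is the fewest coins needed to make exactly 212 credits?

212 − 3×64→20 − 1×16→4 − 1×4→0
Total coins = 3 + 1 + 1 = 5

5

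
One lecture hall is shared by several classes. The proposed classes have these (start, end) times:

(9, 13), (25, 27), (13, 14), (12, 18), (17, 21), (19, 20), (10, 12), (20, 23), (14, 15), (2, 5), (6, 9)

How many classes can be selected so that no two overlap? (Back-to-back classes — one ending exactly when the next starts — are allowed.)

8

Order by finish time; keep every interval that doesn't clash with the previous kept one.
Sorted by end: (2,5)  (6,9)  (10,12)  (9,13)  (13,14)  (14,15)  (12,18)  (19,20)  (17,21)  (20,23)  (25,27)
take (2,5); take (6,9); take (10,12); take (13,14); take (14,15); take (19,20); skip (17,21); take (20,23); take (25,27).
Selected 8 classes.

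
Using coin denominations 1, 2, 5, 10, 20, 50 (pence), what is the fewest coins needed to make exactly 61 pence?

3

Greedy: take as many of the largest coin as possible, then repeat with the remainder.
61 − 1×50→11 − 1×10→1 − 1×1→0
Total coins = 1 + 1 + 1 = 3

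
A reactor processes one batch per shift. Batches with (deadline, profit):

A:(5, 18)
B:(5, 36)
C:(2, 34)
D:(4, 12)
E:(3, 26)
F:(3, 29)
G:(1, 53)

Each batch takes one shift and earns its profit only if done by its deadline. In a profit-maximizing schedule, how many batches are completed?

5

Sort by profit descending; place each in the latest free slot ≤ its deadline.
By profit: G(d1,53), B(d5,36), C(d2,34), F(d3,29), E(d3,26), A(d5,18), D(d4,12)
G→slot 1; B→slot 5; C→slot 2; F→slot 3; E skipped; A→slot 4; D skipped.
5 of 7 scheduled.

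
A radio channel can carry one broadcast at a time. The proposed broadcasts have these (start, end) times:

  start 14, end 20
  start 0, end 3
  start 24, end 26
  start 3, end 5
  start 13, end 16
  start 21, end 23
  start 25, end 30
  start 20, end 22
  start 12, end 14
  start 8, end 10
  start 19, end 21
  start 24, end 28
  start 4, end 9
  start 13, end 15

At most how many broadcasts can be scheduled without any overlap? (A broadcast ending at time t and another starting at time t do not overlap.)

Sort by end time and greedily take each interval whose start is ≥ the last chosen end.
By end time: (0,3), (3,5), (4,9), (8,10), (12,14), (13,15), (13,16), (14,20), (19,21), (20,22), (21,23), (24,26), (24,28), (25,30).
Pick (0,3); next start ≥ 3 → (3,5); next start ≥ 5 → (8,10); next start ≥ 10 → (12,14); next start ≥ 14 → (14,20); next start ≥ 20 → (20,22); next start ≥ 22 → (24,26).
Selected 7 broadcasts.

7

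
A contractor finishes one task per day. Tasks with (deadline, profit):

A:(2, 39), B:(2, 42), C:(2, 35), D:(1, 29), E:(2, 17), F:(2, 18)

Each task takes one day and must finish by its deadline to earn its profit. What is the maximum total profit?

81

Sort by profit descending; place each in the latest free slot ≤ its deadline.
By profit: B(d2,42), A(d2,39), C(d2,35), D(d1,29), F(d2,18), E(d2,17)
B→slot 2; A→slot 1; C skipped; D skipped; F skipped; E skipped.
Profit = 39 + 42 = 81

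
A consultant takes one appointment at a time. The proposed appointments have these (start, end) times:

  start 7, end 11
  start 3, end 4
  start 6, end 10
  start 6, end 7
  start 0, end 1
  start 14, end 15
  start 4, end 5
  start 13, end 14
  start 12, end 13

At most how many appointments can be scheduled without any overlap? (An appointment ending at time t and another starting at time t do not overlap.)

By end time: (0,1), (3,4), (4,5), (6,7), (6,10), (7,11), (12,13), (13,14), (14,15).
Pick (0,1); next start ≥ 1 → (3,4); next start ≥ 4 → (4,5); next start ≥ 5 → (6,7); next start ≥ 7 → (7,11); next start ≥ 11 → (12,13); next start ≥ 13 → (13,14); next start ≥ 14 → (14,15).
Selected 8 appointments.

8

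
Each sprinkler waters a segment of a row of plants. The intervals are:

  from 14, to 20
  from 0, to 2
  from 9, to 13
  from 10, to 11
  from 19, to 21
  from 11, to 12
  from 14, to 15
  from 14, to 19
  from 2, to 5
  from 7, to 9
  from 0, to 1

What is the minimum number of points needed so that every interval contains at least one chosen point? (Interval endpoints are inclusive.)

6

Sort by right endpoint; whenever an interval is uncovered, place a point at its right end.
By right end: [0,1]  [0,2]  [2,5]  [7,9]  [10,11]  [11,12]  [9,13]  [14,15]  [14,19]  [14,20]  [19,21]
[0,1] uncovered → point at 1; [2,5] uncovered → point at 5; [7,9] uncovered → point at 9; [10,11] uncovered → point at 11; [14,15] uncovered → point at 15; [19,21] uncovered → point at 21.
Points: 1, 5, 9, 11, 15, 21 (6 total).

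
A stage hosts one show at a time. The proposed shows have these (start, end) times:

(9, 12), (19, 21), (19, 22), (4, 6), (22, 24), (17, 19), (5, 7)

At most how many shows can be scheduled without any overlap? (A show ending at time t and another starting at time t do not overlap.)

5

Sort by end time and greedily take each interval whose start is ≥ the last chosen end.
By end time: (4,6), (5,7), (9,12), (17,19), (19,21), (19,22), (22,24).
Pick (4,6); next start ≥ 6 → (9,12); next start ≥ 12 → (17,19); next start ≥ 19 → (19,21); next start ≥ 21 → (22,24).
Selected 5 shows.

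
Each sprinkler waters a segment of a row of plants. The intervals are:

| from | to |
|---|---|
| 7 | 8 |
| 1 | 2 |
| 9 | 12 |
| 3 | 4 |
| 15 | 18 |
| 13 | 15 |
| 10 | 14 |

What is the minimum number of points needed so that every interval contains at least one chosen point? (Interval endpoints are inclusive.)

5

Sort by right endpoint; whenever an interval is uncovered, place a point at its right end.
Sorted: [1,2] [3,4] [7,8] [9,12] [10,14] [13,15] [15,18]
{[1,2]} hit by 2; {[3,4]} hit by 4; {[7,8]} hit by 8; {[9,12],[10,14]} hit by 12; {[13,15],[15,18]} hit by 15.
Points: 2, 4, 8, 12, 15 (5 total).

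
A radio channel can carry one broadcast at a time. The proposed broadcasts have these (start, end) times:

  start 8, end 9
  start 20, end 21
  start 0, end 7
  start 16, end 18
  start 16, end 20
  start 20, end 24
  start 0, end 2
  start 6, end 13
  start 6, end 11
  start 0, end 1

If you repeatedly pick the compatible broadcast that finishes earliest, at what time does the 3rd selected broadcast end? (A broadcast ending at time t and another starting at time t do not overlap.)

Greedy by earliest finish: after sorting by end time, pick each interval compatible with the last pick.
By end time: (0,1), (0,2), (0,7), (8,9), (6,11), (6,13), (16,18), (16,20), (20,21), (20,24).
Pick (0,1); next start ≥ 1 → (8,9); next start ≥ 9 → (16,18); next start ≥ 18 → (20,21).
Selected: (0,1) (8,9) (16,18) (20,21)

18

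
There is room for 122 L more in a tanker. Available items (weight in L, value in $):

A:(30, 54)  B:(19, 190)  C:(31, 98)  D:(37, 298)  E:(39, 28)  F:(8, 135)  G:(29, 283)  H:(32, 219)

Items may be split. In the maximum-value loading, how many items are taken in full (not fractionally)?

4

Ratios (sorted): F 16.88, B 10.00, G 9.76, D 8.05, H 6.84, C 3.16, A 1.80, E 0.72
take F (8 @ 135); take B (19 @ 190); take G (29 @ 283); take D (37 @ 298); take 29/32 of H → 198.47. Capacity used 122/122.
4 item(s) taken whole; one partial (take 29/32 of H).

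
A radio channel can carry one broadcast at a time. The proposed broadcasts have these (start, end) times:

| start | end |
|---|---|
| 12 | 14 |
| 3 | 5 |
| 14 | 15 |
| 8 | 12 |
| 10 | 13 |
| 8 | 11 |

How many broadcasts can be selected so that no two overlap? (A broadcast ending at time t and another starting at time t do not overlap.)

Sorted by end: (3,5)  (8,11)  (8,12)  (10,13)  (12,14)  (14,15)
take (3,5); take (8,11); take (12,14); take (14,15).
Selected 4 broadcasts.

4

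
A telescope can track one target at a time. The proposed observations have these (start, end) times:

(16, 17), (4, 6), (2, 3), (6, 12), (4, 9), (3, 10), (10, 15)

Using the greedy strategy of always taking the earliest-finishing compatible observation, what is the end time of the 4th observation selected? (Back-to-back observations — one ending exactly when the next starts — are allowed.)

17

By end time: (2,3), (4,6), (4,9), (3,10), (6,12), (10,15), (16,17).
Pick (2,3); next start ≥ 3 → (4,6); next start ≥ 6 → (6,12); next start ≥ 12 → (16,17).
Selected: (2,3) (4,6) (6,12) (16,17)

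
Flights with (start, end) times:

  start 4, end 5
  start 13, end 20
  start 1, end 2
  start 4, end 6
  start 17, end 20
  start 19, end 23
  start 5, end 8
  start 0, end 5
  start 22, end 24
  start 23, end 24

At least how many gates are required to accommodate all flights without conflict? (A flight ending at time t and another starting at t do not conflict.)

3

starts: [0, 1, 4, 4, 5, 13, 17, 19, 22, 23]
ends:   [2, 5, 5, 6, 8, 20, 20, 23, 24, 24]
s0→1 s1→2 e2→1 s4→2 s4→3  — peak 3.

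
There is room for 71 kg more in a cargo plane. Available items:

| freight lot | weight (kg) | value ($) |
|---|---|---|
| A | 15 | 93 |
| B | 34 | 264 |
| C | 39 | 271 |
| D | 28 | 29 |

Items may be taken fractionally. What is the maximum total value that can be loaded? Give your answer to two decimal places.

521.10

Sort by value per unit weight and fill in that order.
Order: B (264/34=7.76) > C (271/39=6.95) > A (93/15=6.20) > D (29/28=1.04)
Fill: take B (34 @ 264) → take 37/39 of C → 257.10; 71/71 used.
Total value = 521.10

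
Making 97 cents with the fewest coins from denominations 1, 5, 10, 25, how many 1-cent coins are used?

2

97 − 3×25→22 − 2×10→2 − 2×1→0
Count of 1: 2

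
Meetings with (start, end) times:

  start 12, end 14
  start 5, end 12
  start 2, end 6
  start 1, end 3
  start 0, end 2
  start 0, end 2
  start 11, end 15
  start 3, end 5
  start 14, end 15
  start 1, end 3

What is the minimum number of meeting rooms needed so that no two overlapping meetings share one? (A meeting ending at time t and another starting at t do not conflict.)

Count concurrent intervals with a sweep; the peak is the room count.
Events (time:±→running): 0:+→1 0:+→2 1:+→3 1:+→4 … peak 4.

4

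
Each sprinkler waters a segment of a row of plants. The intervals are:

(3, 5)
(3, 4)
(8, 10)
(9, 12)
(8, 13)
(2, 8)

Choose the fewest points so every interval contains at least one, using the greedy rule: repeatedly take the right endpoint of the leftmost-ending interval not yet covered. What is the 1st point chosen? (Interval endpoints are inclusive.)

4

By right end: [3,4]  [3,5]  [2,8]  [8,10]  [9,12]  [8,13]
[3,4] uncovered → point at 4; [8,10] uncovered → point at 10.
Points: 4, 10 (2 total).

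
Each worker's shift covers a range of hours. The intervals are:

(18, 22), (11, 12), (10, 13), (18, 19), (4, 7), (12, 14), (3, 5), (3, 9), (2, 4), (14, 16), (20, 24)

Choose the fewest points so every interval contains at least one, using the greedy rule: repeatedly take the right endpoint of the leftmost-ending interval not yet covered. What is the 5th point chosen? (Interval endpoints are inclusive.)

Sort by right endpoint; whenever an interval is uncovered, place a point at its right end.
Sorted: [2,4] [3,5] [4,7] [3,9] [11,12] [10,13] [12,14] [14,16] [18,19] [18,22] [20,24]
{[2,4],[3,5],[4,7],[3,9]} hit by 4; {[11,12],[10,13],[12,14]} hit by 12; {[14,16]} hit by 16; {[18,19],[18,22]} hit by 19; {[20,24]} hit by 24.
Points: 4, 12, 16, 19, 24 (5 total).

24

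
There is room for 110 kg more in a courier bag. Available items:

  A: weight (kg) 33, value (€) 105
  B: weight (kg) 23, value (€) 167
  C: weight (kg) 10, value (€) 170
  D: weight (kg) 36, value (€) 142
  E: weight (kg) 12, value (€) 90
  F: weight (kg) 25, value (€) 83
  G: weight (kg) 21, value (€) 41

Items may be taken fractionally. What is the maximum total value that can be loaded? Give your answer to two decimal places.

Greedy by value/weight ratio, highest first.
Ratios (sorted): C 17.00, E 7.50, B 7.26, D 3.94, F 3.32, A 3.18, G 1.95
take C (10 @ 170); take E (12 @ 90); take B (23 @ 167); take D (36 @ 142); take F (25 @ 83); take 4/33 of A → 12.73. Capacity used 110/110.
Total value = 664.73

664.73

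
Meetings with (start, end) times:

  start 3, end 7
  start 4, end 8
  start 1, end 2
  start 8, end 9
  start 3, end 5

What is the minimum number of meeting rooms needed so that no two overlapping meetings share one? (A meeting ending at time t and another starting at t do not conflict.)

3

starts: [1, 3, 3, 4, 8]
ends:   [2, 5, 7, 8, 9]
s1→1 e2→0 s3→1 s3→2 s4→3  — peak 3.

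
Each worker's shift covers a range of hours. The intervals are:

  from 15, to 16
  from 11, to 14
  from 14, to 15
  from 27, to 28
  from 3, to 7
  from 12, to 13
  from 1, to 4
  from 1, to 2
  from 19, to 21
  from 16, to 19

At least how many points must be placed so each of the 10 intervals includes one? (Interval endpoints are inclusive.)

6

Sort by right endpoint; whenever an interval is uncovered, place a point at its right end.
By right end: [1,2]  [1,4]  [3,7]  [12,13]  [11,14]  [14,15]  [15,16]  [16,19]  [19,21]  [27,28]
[1,2] uncovered → point at 2; [3,7] uncovered → point at 7; [12,13] uncovered → point at 13; [14,15] uncovered → point at 15; [16,19] uncovered → point at 19; [27,28] uncovered → point at 28.
Points: 2, 7, 13, 15, 19, 28 (6 total).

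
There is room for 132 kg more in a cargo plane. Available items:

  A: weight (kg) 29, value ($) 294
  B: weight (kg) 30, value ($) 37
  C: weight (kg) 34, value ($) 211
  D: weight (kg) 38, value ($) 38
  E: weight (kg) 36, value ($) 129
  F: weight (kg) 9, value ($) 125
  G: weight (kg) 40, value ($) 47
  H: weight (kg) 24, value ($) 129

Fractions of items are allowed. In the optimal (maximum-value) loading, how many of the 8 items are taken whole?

5

Sort by value per unit weight and fill in that order.
Order: F (125/9=13.89) > A (294/29=10.14) > C (211/34=6.21) > H (129/24=5.38) > E (129/36=3.58) > B (37/30=1.23) > G (47/40=1.18) > D (38/38=1.00)
Fill: take F (9 @ 125) → take A (29 @ 294) → take C (34 @ 211) → take H (24 @ 129) → take E (36 @ 129); 132/132 used.
5 item(s) taken whole.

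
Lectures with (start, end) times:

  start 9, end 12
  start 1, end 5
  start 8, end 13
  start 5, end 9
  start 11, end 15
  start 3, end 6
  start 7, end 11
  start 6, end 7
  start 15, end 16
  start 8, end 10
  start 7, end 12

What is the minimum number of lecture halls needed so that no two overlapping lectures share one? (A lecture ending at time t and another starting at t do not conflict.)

starts: [1, 3, 5, 6, 7, 7, 8, 8, 9, 11, 15]
ends:   [5, 6, 7, 9, 10, 11, 12, 12, 13, 15, 16]
s1→1 s3→2 e5→1 s5→2 e6→1 s6→2 e7→1 s7→2 s7→3 s8→4 s8→5  — peak 5.

5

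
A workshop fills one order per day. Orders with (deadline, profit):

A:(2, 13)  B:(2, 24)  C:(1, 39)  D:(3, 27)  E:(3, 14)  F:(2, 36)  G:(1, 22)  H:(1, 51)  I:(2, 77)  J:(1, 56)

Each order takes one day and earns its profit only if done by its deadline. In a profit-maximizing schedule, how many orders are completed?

Sort by profit descending; place each in the latest free slot ≤ its deadline.
Profit order: I=77 J=56 H=51 C=39 F=36 D=27 B=24 G=22 E=14 A=13
Assign: I→slot 2, J→slot 1, H skipped, C skipped, F skipped, D→slot 3, B skipped, G skipped, E skipped, A skipped.
Slots: [1:J] [2:I] [3:D]
3 of 10 scheduled.

3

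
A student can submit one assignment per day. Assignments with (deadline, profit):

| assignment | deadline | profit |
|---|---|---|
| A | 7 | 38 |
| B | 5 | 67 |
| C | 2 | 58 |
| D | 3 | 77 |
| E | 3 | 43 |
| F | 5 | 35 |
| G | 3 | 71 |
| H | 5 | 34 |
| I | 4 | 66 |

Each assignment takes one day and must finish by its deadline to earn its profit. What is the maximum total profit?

Profit order: D=77 G=71 B=67 I=66 C=58 E=43 A=38 F=35 H=34
Assign: D→slot 3, G→slot 2, B→slot 5, I→slot 4, C→slot 1, E skipped, A→slot 7, F skipped, H skipped.
Slots: [1:C] [2:G] [3:D] [4:I] [5:B] [7:A]
Profit = 58 + 71 + 77 + 66 + 67 + 38 = 377

377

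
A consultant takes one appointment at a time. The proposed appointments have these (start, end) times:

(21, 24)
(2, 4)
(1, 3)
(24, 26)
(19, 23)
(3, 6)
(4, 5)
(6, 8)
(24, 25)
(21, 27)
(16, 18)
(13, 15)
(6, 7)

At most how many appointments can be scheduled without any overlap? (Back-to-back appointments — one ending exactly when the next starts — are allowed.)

Greedy by earliest finish: after sorting by end time, pick each interval compatible with the last pick.
Sorted by end: (1,3)  (2,4)  (4,5)  (3,6)  (6,7)  (6,8)  (13,15)  (16,18)  (19,23)  (21,24)  (24,25)  (24,26)  (21,27)
take (1,3); take (4,5); take (6,7); take (13,15); take (16,18); take (19,23); take (24,25).
Selected 7 appointments.

7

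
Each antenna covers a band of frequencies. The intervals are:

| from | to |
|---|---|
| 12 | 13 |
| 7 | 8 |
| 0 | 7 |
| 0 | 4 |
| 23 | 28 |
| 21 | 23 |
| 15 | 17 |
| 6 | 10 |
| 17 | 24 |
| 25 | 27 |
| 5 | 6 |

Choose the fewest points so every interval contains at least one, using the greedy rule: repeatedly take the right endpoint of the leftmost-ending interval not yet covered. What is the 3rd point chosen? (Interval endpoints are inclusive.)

8

By right end: [0,4]  [5,6]  [0,7]  [7,8]  [6,10]  [12,13]  [15,17]  [21,23]  [17,24]  [25,27]  [23,28]
[0,4] uncovered → point at 4; [5,6] uncovered → point at 6; [7,8] uncovered → point at 8; [12,13] uncovered → point at 13; [15,17] uncovered → point at 17; [21,23] uncovered → point at 23; [25,27] uncovered → point at 27.
Points: 4, 6, 8, 13, 17, 23, 27 (7 total).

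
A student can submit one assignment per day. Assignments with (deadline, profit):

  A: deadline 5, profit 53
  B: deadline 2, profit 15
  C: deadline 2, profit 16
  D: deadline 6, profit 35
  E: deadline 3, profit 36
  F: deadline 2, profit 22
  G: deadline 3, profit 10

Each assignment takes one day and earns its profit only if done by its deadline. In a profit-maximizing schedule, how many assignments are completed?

By profit: A(d5,53), E(d3,36), D(d6,35), F(d2,22), C(d2,16), B(d2,15), G(d3,10)
A→slot 5; E→slot 3; D→slot 6; F→slot 2; C→slot 1; B skipped; G skipped.
5 of 7 scheduled.

5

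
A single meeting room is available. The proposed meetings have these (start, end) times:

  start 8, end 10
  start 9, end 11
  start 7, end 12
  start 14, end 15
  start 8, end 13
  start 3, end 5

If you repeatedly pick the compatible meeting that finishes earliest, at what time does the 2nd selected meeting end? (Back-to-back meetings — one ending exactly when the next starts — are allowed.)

Sorted by end: (3,5)  (8,10)  (9,11)  (7,12)  (8,13)  (14,15)
take (3,5); take (8,10); skip (8,13); take (14,15).
Selected: (3,5) (8,10) (14,15)

10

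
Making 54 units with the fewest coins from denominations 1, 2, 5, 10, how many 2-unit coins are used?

Use the largest denomination that fits, subtract, and repeat.
54 − 5×10→4 − 2×2→0
Count of 2: 2

2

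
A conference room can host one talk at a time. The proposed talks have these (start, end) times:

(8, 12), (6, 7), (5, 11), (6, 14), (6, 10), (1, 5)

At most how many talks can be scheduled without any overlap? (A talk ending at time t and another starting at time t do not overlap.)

3

By end time: (1,5), (6,7), (6,10), (5,11), (8,12), (6,14).
Pick (1,5); next start ≥ 5 → (6,7); next start ≥ 7 → (8,12).
Selected 3 talks.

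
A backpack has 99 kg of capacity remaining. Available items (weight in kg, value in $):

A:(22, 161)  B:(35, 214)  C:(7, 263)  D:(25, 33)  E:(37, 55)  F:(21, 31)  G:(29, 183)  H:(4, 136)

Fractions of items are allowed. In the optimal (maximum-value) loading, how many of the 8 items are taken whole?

Sort by value per unit weight and fill in that order.
Order: C (263/7=37.57) > H (136/4=34.00) > A (161/22=7.32) > G (183/29=6.31) > B (214/35=6.11) > E (55/37=1.49) > F (31/21=1.48) > D (33/25=1.32)
Fill: take C (7 @ 263) → take H (4 @ 136) → take A (22 @ 161) → take G (29 @ 183) → take B (35 @ 214) → take 2/37 of E → 2.97; 99/99 used.
5 item(s) taken whole; one partial (take 2/37 of E).

5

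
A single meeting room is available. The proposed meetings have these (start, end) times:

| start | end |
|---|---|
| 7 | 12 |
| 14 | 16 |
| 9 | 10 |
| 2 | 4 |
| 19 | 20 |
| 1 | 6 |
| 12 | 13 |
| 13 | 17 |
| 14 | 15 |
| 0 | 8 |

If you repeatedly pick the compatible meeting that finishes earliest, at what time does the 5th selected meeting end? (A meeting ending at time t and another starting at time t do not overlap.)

Greedy by earliest finish: after sorting by end time, pick each interval compatible with the last pick.
By end time: (2,4), (1,6), (0,8), (9,10), (7,12), (12,13), (14,15), (14,16), (13,17), (19,20).
Pick (2,4); next start ≥ 4 → (9,10); next start ≥ 10 → (12,13); next start ≥ 13 → (14,15); next start ≥ 15 → (19,20).
Selected: (2,4) (9,10) (12,13) (14,15) (19,20)

20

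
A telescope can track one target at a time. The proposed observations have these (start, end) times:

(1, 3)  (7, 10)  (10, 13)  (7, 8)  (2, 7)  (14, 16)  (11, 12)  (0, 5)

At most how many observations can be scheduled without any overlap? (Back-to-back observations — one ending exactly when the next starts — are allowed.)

4

Greedy by earliest finish: after sorting by end time, pick each interval compatible with the last pick.
Sorted by end: (1,3)  (0,5)  (2,7)  (7,8)  (7,10)  (11,12)  (10,13)  (14,16)
take (1,3); take (7,8); skip (7,10); take (11,12); take (14,16).
Selected 4 observations.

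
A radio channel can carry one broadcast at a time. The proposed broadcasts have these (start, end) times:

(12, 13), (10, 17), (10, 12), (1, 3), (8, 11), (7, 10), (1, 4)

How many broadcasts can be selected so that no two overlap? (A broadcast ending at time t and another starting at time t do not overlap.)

Sorted by end: (1,3)  (1,4)  (7,10)  (8,11)  (10,12)  (12,13)  (10,17)
take (1,3); skip (1,4); take (7,10); take (10,12); take (12,13).
Selected 4 broadcasts.

4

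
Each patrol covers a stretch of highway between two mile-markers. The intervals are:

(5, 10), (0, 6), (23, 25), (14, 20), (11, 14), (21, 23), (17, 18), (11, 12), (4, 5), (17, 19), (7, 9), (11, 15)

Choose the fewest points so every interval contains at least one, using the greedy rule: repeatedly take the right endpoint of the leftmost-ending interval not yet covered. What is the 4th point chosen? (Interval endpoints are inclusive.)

By right end: [4,5]  [0,6]  [7,9]  [5,10]  [11,12]  [11,14]  [11,15]  [17,18]  [17,19]  [14,20]  [21,23]  [23,25]
[4,5] uncovered → point at 5; [7,9] uncovered → point at 9; [11,12] uncovered → point at 12; [17,18] uncovered → point at 18; [21,23] uncovered → point at 23.
Points: 5, 9, 12, 18, 23 (5 total).

18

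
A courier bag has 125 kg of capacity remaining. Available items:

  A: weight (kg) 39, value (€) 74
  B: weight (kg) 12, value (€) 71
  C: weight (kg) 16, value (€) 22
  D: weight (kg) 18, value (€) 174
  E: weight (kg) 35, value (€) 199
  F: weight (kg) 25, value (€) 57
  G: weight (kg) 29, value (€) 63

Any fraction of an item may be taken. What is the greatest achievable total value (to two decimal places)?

Greedy by value/weight ratio, highest first.
Ratios (sorted): D 9.67, B 5.92, E 5.69, F 2.28, G 2.17, A 1.90, C 1.38
take D (18 @ 174); take B (12 @ 71); take E (35 @ 199); take F (25 @ 57); take G (29 @ 63); take 6/39 of A → 11.38. Capacity used 125/125.
Total value = 575.38

575.38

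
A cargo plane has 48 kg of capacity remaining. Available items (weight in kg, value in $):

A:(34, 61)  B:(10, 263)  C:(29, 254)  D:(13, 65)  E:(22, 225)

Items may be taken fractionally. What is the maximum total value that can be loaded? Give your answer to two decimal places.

628.14

Greedy by value/weight ratio, highest first.
Ratios (sorted): B 26.30, E 10.23, C 8.76, D 5.00, A 1.79
take B (10 @ 263); take E (22 @ 225); take 16/29 of C → 140.14. Capacity used 48/48.
Total value = 628.14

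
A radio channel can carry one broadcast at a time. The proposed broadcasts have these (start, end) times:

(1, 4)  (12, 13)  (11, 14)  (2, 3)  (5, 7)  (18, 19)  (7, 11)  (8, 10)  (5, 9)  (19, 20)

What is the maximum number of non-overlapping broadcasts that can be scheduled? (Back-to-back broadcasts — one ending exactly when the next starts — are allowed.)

6

Sorted by end: (2,3)  (1,4)  (5,7)  (5,9)  (8,10)  (7,11)  (12,13)  (11,14)  (18,19)  (19,20)
take (2,3); skip (1,4); take (5,7); take (8,10); take (12,13); take (18,19); take (19,20).
Selected 6 broadcasts.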